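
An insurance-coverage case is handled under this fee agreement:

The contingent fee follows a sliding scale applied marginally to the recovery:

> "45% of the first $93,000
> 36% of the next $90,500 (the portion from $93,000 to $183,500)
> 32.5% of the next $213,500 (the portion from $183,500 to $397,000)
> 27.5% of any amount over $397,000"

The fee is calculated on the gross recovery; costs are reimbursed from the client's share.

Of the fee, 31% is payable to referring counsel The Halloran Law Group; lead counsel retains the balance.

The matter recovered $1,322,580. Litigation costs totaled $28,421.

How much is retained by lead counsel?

Fee base is the gross recovery, $1,322,580; costs are reimbursed separately.
First $93,000 at 45% = $41,850.00
Next $90,500 at 36% = $32,580.00
Next $213,500 at 32.5% = $69,387.50
Remaining $925,580 at 27.5% = $254,534.50
Fee: $41,850.00 + $32,580.00 + $69,387.50 + $254,534.50 = $398,352.00
Referral share: 31% of $398,352.00 = $123,489.12; lead counsel retains $398,352.00 − $123,489.12 = $274,862.88.

$274,862.88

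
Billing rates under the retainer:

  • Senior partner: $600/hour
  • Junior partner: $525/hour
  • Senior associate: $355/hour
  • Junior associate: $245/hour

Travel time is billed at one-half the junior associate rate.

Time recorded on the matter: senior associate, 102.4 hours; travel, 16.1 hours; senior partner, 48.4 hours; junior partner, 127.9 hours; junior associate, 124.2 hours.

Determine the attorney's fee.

$164,940.75

Senior partner: 48.4 × $600 = $29,040.00
Junior partner: 127.9 × $525 = $67,147.50
Senior associate: 102.4 × $355 = $36,352.00
Junior associate: 124.2 × $245 = $30,429.00
Subtotal: $29,040.00 + $67,147.50 + $36,352.00 + $30,429.00 = $162,968.50
Travel: 16.1 × ($245 ÷ 2) = 16.1 × $122.50 = $1,972.25
Total: $162,968.50 + $1,972.25 = $164,940.75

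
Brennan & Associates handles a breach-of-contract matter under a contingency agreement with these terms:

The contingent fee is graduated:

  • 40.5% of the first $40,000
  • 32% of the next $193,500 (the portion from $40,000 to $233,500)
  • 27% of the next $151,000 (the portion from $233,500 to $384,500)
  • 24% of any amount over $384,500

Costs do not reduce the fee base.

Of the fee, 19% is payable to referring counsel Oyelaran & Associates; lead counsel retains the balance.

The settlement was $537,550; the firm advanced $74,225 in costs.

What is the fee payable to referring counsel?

Fee base is the gross recovery, $537,550; costs are reimbursed separately.
First $40,000 at 40.5% = $16,200.00
Next $193,500 at 32% = $61,920.00
Next $151,000 at 27% = $40,770.00
Remaining $153,050 at 24% = $36,732.00
Fee: $16,200.00 + $61,920.00 + $40,770.00 + $36,732.00 = $155,622.00
Referral share: 19% of $155,622.00 = $29,568.18; lead counsel retains $155,622.00 − $29,568.18 = $126,053.82.

$29,568.18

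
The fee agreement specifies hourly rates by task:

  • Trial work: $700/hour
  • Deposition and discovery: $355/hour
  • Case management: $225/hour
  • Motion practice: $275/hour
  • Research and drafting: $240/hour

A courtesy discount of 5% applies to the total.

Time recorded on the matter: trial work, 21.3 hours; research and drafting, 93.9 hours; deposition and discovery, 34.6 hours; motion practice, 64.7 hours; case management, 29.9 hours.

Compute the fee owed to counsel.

Trial work: 21.3 × $700 = $14,910.00
Deposition and discovery: 34.6 × $355 = $12,283.00
Case management: 29.9 × $225 = $6,727.50
Motion practice: 64.7 × $275 = $17,792.50
Research and drafting: 93.9 × $240 = $22,536.00
Subtotal: $74,249.00
Less 5% discount: −$3,712.45
Total: $74,249.00 − $3,712.45 = $70,536.55

$70,536.55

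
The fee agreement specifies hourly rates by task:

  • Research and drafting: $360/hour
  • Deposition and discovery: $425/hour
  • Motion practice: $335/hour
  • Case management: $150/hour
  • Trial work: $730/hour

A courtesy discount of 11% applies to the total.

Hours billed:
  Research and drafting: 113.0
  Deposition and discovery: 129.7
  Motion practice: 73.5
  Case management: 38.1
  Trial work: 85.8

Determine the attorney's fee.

Research and drafting: 113.0 × $360 = $40,680.00
Deposition and discovery: 129.7 × $425 = $55,122.50
Motion practice: 73.5 × $335 = $24,622.50
Case management: 38.1 × $150 = $5,715.00
Trial work: 85.8 × $730 = $62,634.00
Subtotal: $188,774.00
Less 11% discount: −$20,765.14
Total: $188,774.00 − $20,765.14 = $168,008.86

$168,008.86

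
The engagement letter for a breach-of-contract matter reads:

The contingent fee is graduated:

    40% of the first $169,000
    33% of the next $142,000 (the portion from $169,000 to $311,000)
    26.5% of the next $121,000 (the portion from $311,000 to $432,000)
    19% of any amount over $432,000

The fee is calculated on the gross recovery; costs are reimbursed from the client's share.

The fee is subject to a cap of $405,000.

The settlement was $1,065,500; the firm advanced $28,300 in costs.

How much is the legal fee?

$266,890.00

Fee base is the gross recovery, $1,065,500; costs are reimbursed separately.
First $169,000 at 40% = $67,600.00
Next $142,000 at 33% = $46,860.00
Next $121,000 at 26.5% = $32,065.00
Remaining $633,500 at 19% = $120,365.00
Fee: $67,600.00 + $46,860.00 + $32,065.00 + $120,365.00 = $266,890.00
$266,890.00 is under the $405,000 cap.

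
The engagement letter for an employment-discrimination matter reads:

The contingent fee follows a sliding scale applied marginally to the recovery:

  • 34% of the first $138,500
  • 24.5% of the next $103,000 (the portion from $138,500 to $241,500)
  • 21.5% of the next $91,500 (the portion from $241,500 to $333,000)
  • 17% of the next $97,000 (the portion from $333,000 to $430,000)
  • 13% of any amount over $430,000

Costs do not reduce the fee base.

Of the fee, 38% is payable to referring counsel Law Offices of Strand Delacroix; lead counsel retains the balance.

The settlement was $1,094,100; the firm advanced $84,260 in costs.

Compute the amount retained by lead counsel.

$120,788.71

Fee base is the gross recovery, $1,094,100; costs are reimbursed separately.
First $138,500 at 34% = $47,090.00
Next $103,000 at 24.5% = $25,235.00
Next $91,500 at 21.5% = $19,672.50
Next $97,000 at 17% = $16,490.00
Remaining $664,100 at 13% = $86,333.00
Fee: $47,090.00 + $25,235.00 + $19,672.50 + $16,490.00 + $86,333.00 = $194,820.50
Referral share: 38% of $194,820.50 = $74,031.79; lead counsel retains $194,820.50 − $74,031.79 = $120,788.71.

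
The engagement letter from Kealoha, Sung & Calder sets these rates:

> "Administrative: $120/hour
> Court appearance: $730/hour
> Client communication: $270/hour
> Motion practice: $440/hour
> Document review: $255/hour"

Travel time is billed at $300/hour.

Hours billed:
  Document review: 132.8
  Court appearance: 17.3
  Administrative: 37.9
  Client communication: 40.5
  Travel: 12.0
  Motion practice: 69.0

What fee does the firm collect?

Administrative: 37.9 × $120 = $4,548.00
Court appearance: 17.3 × $730 = $12,629.00
Client communication: 40.5 × $270 = $10,935.00
Motion practice: 69.0 × $440 = $30,360.00
Document review: 132.8 × $255 = $33,864.00
Subtotal: $4,548.00 + $12,629.00 + $10,935.00 + $30,360.00 + $33,864.00 = $92,336.00
Travel: 12.0 × $300 = $3,600.00
Total: $92,336.00 + $3,600.00 = $95,936.00

$95,936.00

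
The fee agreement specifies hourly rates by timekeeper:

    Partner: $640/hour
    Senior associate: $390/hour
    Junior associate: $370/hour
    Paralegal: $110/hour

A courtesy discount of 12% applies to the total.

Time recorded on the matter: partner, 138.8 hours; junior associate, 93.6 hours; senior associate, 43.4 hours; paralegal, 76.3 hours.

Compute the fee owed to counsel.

$130,929.04

Partner: 138.8 × $640 = $88,832.00
Senior associate: 43.4 × $390 = $16,926.00
Junior associate: 93.6 × $370 = $34,632.00
Paralegal: 76.3 × $110 = $8,393.00
Subtotal: $148,783.00
Less 12% discount: −$17,853.96
Total: $148,783.00 − $17,853.96 = $130,929.04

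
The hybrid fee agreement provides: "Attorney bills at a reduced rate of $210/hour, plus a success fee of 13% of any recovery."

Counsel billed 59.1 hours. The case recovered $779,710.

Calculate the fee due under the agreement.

Hourly: 59.1 × $210 = $12,411.00
Success fee: 13% of $779,710 = $101,362.30
Total: $12,411.00 + $101,362.30 = $113,773.30

$113,773.30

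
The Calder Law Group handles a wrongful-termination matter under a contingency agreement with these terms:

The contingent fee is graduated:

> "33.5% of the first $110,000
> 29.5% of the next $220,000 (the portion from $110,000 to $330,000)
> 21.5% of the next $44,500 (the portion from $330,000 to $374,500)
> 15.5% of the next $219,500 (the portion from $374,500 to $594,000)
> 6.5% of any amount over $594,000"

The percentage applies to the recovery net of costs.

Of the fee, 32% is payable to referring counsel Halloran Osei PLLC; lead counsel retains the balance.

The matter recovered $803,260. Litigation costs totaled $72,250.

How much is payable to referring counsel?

$49,358.61

Fee base (net of costs): $803,260 − $72,250 = $731,010
First $110,000 at 33.5% = $36,850.00
Next $220,000 at 29.5% = $64,900.00
Next $44,500 at 21.5% = $9,567.50
Next $219,500 at 15.5% = $34,022.50
Remaining $137,010 at 6.5% = $8,905.65
Fee: $36,850.00 + $64,900.00 + $9,567.50 + $34,022.50 + $8,905.65 = $154,245.65
Referral share: 32% of $154,245.65 = $49,358.61; lead counsel retains $154,245.65 − $49,358.61 = $104,887.04.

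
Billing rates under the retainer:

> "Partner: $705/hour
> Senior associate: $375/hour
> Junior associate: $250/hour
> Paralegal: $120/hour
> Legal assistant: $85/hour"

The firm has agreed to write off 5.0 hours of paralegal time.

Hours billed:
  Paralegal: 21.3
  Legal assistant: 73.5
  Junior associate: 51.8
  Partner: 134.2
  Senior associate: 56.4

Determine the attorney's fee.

Partner: 134.2 × $705 = $94,611.00
Senior associate: 56.4 × $375 = $21,150.00
Junior associate: 51.8 × $250 = $12,950.00
Paralegal: 21.3 × $120 = $2,556.00
Legal assistant: 73.5 × $85 = $6,247.50
Subtotal: $137,514.50
Write-off: 5.0 × $120 = $600.00
Total: $137,514.50 − $600.00 = $136,914.50

$136,914.50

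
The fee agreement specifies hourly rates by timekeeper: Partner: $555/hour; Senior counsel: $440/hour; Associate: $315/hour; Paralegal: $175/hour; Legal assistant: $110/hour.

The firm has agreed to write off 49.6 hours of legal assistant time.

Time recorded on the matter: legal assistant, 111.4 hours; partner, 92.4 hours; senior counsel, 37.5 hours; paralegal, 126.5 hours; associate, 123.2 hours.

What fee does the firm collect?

Partner: 92.4 × $555 = $51,282.00
Senior counsel: 37.5 × $440 = $16,500.00
Associate: 123.2 × $315 = $38,808.00
Paralegal: 126.5 × $175 = $22,137.50
Legal assistant: 111.4 × $110 = $12,254.00
Subtotal: $140,981.50
Write-off: 49.6 × $110 = $5,456.00
Total: $140,981.50 − $5,456.00 = $135,525.50

$135,525.50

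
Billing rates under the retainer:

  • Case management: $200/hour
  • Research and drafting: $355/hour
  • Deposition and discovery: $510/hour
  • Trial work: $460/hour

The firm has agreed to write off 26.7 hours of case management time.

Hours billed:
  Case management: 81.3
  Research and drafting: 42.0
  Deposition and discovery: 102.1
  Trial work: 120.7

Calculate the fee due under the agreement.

$133,423.00

Case management: 81.3 × $200 = $16,260.00
Research and drafting: 42.0 × $355 = $14,910.00
Deposition and discovery: 102.1 × $510 = $52,071.00
Trial work: 120.7 × $460 = $55,522.00
Subtotal: $138,763.00
Write-off: 26.7 × $200 = $5,340.00
Total: $138,763.00 − $5,340.00 = $133,423.00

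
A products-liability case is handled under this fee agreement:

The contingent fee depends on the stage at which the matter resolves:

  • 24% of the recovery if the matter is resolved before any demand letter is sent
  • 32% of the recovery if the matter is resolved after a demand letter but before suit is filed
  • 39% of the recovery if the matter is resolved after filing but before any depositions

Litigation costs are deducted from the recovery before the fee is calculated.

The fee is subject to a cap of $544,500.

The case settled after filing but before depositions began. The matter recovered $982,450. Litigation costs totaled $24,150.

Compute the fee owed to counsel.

$373,737.00

Fee base (net of costs): $982,450 − $24,150 = $958,300
The matter settled after filing but before depositions began, so the 39% rate applies.
$958,300 × 39% = $373,737.00
$373,737.00 is under the $544,500 cap.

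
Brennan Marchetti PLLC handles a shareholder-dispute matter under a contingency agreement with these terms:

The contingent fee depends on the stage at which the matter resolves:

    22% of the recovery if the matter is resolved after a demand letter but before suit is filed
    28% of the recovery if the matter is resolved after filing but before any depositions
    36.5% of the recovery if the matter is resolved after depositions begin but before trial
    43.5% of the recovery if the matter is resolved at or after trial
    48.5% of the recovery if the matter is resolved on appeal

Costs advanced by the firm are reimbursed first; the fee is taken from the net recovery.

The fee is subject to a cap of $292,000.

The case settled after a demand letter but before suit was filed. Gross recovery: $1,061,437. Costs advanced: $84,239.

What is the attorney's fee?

Fee base (net of costs): $1,061,437 − $84,239 = $977,198
The matter settled after a demand letter but before suit was filed, so the 22% rate applies.
$977,198 × 22% = $214,983.56
$214,983.56 is under the $292,000 cap.

$214,983.56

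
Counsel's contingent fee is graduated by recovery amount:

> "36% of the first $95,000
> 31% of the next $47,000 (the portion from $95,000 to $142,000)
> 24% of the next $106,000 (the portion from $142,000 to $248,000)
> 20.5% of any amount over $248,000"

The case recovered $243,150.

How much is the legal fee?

$73,046.00

First $95,000 at 36% = $34,200.00
Next $47,000 at 31% = $14,570.00
Remaining $101,150 at 24% = $24,276.00
Fee: $34,200.00 + $14,570.00 + $24,276.00 = $73,046.00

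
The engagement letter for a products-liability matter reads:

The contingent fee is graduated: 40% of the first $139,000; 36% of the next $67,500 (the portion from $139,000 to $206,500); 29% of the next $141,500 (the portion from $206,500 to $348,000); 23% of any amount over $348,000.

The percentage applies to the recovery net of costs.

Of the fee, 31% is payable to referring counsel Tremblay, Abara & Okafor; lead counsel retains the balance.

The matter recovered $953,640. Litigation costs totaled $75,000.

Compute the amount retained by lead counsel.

Fee base (net of costs): $953,640 − $75,000 = $878,640
First $139,000 at 40% = $55,600.00
Next $67,500 at 36% = $24,300.00
Next $141,500 at 29% = $41,035.00
Remaining $530,640 at 23% = $122,047.20
Fee: $55,600.00 + $24,300.00 + $41,035.00 + $122,047.20 = $242,982.20
Referral share: 31% of $242,982.20 = $75,324.48; lead counsel retains $242,982.20 − $75,324.48 = $167,657.72.

$167,657.72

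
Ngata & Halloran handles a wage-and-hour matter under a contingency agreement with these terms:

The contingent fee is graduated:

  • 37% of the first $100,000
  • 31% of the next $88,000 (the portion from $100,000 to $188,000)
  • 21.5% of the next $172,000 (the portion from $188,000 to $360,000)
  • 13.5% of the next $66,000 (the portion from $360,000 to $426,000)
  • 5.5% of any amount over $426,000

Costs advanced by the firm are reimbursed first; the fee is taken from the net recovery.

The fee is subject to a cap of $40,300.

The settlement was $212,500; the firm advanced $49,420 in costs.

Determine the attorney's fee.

Fee base (net of costs): $212,500 − $49,420 = $163,080
First $100,000 at 37% = $37,000.00
Remaining $63,080 at 31% = $19,554.80
Fee: $37,000.00 + $19,554.80 = $56,554.80
$56,554.80 exceeds the $40,300 cap, so the fee is capped at $40,300.00.

$40,300.00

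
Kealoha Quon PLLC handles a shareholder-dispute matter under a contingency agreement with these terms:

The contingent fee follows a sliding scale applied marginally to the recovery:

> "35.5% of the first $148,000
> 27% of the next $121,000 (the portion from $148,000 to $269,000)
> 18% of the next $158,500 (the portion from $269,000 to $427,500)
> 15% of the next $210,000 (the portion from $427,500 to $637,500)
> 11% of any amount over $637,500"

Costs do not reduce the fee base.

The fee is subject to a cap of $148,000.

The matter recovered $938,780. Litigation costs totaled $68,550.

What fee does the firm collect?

Fee base is the gross recovery, $938,780; costs are reimbursed separately.
First $148,000 at 35.5% = $52,540.00
Next $121,000 at 27% = $32,670.00
Next $158,500 at 18% = $28,530.00
Next $210,000 at 15% = $31,500.00
Remaining $301,280 at 11% = $33,140.80
Fee: $52,540.00 + $32,670.00 + $28,530.00 + $31,500.00 + $33,140.80 = $178,380.80
$178,380.80 exceeds the $148,000 cap, so the fee is capped at $148,000.00.

$148,000.00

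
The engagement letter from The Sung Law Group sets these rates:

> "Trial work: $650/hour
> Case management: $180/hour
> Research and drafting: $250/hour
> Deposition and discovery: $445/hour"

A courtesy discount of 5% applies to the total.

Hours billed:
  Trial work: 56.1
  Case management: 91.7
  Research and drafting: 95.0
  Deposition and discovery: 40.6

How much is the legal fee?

$90,048.60

Trial work: 56.1 × $650 = $36,465.00
Case management: 91.7 × $180 = $16,506.00
Research and drafting: 95.0 × $250 = $23,750.00
Deposition and discovery: 40.6 × $445 = $18,067.00
Subtotal: $94,788.00
Less 5% discount: −$4,739.40
Total: $94,788.00 − $4,739.40 = $90,048.60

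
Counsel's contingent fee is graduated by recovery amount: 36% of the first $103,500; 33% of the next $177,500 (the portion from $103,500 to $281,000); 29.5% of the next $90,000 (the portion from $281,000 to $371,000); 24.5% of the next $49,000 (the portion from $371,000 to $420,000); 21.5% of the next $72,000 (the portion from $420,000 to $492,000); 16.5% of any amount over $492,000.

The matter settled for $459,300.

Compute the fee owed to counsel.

First $103,500 at 36% = $37,260.00
Next $177,500 at 33% = $58,575.00
Next $90,000 at 29.5% = $26,550.00
Next $49,000 at 24.5% = $12,005.00
Remaining $39,300 at 21.5% = $8,449.50
Fee: $37,260.00 + $58,575.00 + $26,550.00 + $12,005.00 + $8,449.50 = $142,839.50

$142,839.50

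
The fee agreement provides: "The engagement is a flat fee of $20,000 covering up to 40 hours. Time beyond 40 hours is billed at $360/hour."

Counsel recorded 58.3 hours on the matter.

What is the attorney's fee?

$26,588.00

Flat fee: $20,000.00
Excess hours: 58.3 − 40 = 18.3
Overrun: 18.3 × $360 = $6,588.00
Total: $20,000.00 + $6,588.00 = $26,588.00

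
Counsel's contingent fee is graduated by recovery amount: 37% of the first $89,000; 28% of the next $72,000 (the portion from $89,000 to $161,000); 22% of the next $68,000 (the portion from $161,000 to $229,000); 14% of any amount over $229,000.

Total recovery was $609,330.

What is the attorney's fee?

First $89,000 at 37% = $32,930.00
Next $72,000 at 28% = $20,160.00
Next $68,000 at 22% = $14,960.00
Remaining $380,330 at 14% = $53,246.20
Fee: $32,930.00 + $20,160.00 + $14,960.00 + $53,246.20 = $121,296.20

$121,296.20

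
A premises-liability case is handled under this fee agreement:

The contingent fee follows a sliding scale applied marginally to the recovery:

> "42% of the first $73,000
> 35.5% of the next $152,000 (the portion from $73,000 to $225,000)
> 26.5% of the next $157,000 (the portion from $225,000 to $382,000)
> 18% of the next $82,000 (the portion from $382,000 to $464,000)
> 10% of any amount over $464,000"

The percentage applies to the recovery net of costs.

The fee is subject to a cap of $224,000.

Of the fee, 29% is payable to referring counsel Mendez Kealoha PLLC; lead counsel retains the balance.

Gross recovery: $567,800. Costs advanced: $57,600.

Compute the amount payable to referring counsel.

Fee base (net of costs): $567,800 − $57,600 = $510,200
First $73,000 at 42% = $30,660.00
Next $152,000 at 35.5% = $53,960.00
Next $157,000 at 26.5% = $41,605.00
Next $82,000 at 18% = $14,760.00
Remaining $46,200 at 10% = $4,620.00
Fee: $30,660.00 + $53,960.00 + $41,605.00 + $14,760.00 + $4,620.00 = $145,605.00
$145,605.00 is under the $224,000 cap.
Referral share: 29% of $145,605.00 = $42,225.45; lead counsel retains $145,605.00 − $42,225.45 = $103,379.55.

$42,225.45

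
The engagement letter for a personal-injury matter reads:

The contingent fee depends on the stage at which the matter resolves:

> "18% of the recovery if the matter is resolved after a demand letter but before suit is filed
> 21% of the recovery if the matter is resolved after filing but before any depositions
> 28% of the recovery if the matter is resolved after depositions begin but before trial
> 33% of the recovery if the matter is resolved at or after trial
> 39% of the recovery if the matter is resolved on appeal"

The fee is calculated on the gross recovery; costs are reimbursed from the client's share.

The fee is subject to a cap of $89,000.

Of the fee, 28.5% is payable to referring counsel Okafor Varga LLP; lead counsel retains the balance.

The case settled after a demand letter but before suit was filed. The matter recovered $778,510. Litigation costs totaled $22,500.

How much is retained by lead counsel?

Fee base is the gross recovery, $778,510; costs are reimbursed separately.
The matter settled after a demand letter but before suit was filed, so the 18% rate applies.
$778,510 × 18% = $140,131.80
$140,131.80 exceeds the $89,000 cap, so the fee is capped at $89,000.00.
Referral share: 28.5% of $89,000.00 = $25,365.00; lead counsel retains $89,000.00 − $25,365.00 = $63,635.00.

$63,635.00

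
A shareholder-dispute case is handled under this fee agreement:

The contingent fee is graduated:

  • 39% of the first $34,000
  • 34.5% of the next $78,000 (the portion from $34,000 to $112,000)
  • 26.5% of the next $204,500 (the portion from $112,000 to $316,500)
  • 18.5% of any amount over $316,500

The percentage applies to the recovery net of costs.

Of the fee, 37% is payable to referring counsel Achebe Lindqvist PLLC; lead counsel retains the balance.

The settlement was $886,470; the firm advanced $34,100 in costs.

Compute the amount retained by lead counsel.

$121,904.02

Fee base (net of costs): $886,470 − $34,100 = $852,370
First $34,000 at 39% = $13,260.00
Next $78,000 at 34.5% = $26,910.00
Next $204,500 at 26.5% = $54,192.50
Remaining $535,870 at 18.5% = $99,135.95
Fee: $13,260.00 + $26,910.00 + $54,192.50 + $99,135.95 = $193,498.45
Referral share: 37% of $193,498.45 = $71,594.43; lead counsel retains $193,498.45 − $71,594.43 = $121,904.02.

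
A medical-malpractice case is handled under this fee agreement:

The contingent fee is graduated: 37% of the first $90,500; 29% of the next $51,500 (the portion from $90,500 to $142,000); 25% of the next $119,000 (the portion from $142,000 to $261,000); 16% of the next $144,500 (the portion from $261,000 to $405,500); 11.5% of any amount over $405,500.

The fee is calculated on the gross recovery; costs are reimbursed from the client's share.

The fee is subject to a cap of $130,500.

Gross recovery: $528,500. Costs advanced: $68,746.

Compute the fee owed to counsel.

$115,435.00

Fee base is the gross recovery, $528,500; costs are reimbursed separately.
First $90,500 at 37% = $33,485.00
Next $51,500 at 29% = $14,935.00
Next $119,000 at 25% = $29,750.00
Next $144,500 at 16% = $23,120.00
Remaining $123,000 at 11.5% = $14,145.00
Fee: $33,485.00 + $14,935.00 + $29,750.00 + $23,120.00 + $14,145.00 = $115,435.00
$115,435.00 is under the $130,500 cap.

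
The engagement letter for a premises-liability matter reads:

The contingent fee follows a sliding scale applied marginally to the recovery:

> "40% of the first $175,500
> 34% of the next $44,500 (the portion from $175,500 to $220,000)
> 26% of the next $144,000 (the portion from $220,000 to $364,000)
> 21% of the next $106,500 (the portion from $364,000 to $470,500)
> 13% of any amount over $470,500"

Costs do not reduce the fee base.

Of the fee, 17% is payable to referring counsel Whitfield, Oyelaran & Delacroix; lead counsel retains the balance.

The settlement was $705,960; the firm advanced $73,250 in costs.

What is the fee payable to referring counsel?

Fee base is the gross recovery, $705,960; costs are reimbursed separately.
First $175,500 at 40% = $70,200.00
Next $44,500 at 34% = $15,130.00
Next $144,000 at 26% = $37,440.00
Next $106,500 at 21% = $22,365.00
Remaining $235,460 at 13% = $30,609.80
Fee: $70,200.00 + $15,130.00 + $37,440.00 + $22,365.00 + $30,609.80 = $175,744.80
Referral share: 17% of $175,744.80 = $29,876.62; lead counsel retains $175,744.80 − $29,876.62 = $145,868.18.

$29,876.62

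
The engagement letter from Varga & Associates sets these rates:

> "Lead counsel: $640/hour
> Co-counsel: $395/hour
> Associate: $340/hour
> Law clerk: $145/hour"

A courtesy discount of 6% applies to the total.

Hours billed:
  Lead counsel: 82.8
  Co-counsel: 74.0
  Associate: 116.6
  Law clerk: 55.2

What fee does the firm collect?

Lead counsel: 82.8 × $640 = $52,992.00
Co-counsel: 74.0 × $395 = $29,230.00
Associate: 116.6 × $340 = $39,644.00
Law clerk: 55.2 × $145 = $8,004.00
Subtotal: $129,870.00
Less 6% discount: −$7,792.20
Total: $129,870.00 − $7,792.20 = $122,077.80

$122,077.80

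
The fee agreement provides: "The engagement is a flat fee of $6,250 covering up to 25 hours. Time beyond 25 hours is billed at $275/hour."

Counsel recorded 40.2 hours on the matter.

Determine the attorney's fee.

Flat fee: $6,250.00
Excess hours: 40.2 − 25 = 15.2
Overrun: 15.2 × $275 = $4,180.00
Total: $6,250.00 + $4,180.00 = $10,430.00

$10,430.00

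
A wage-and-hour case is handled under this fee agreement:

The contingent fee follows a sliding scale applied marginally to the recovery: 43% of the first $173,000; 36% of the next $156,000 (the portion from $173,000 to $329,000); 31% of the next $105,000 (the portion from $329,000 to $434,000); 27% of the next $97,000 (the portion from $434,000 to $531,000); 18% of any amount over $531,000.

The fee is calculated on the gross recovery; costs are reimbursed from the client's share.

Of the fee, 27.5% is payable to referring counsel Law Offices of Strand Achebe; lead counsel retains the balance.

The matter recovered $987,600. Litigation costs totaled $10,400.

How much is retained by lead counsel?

Fee base is the gross recovery, $987,600; costs are reimbursed separately.
First $173,000 at 43% = $74,390.00
Next $156,000 at 36% = $56,160.00
Next $105,000 at 31% = $32,550.00
Next $97,000 at 27% = $26,190.00
Remaining $456,600 at 18% = $82,188.00
Fee: $74,390.00 + $56,160.00 + $32,550.00 + $26,190.00 + $82,188.00 = $271,478.00
Referral share: 27.5% of $271,478.00 = $74,656.45; lead counsel retains $271,478.00 − $74,656.45 = $196,821.55.

$196,821.55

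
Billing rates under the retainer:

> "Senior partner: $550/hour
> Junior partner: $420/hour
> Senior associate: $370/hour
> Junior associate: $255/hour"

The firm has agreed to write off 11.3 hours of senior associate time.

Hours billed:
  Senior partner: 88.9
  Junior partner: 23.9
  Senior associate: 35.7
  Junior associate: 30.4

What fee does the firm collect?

Senior partner: 88.9 × $550 = $48,895.00
Junior partner: 23.9 × $420 = $10,038.00
Senior associate: 35.7 × $370 = $13,209.00
Junior associate: 30.4 × $255 = $7,752.00
Subtotal: $79,894.00
Write-off: 11.3 × $370 = $4,181.00
Total: $79,894.00 − $4,181.00 = $75,713.00

$75,713.00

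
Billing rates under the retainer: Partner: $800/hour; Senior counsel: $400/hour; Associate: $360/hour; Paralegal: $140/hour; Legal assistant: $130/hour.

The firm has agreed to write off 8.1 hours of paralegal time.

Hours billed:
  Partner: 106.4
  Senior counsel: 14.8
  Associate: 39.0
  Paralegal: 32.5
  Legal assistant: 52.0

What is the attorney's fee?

Partner: 106.4 × $800 = $85,120.00
Senior counsel: 14.8 × $400 = $5,920.00
Associate: 39.0 × $360 = $14,040.00
Paralegal: 32.5 × $140 = $4,550.00
Legal assistant: 52.0 × $130 = $6,760.00
Subtotal: $116,390.00
Write-off: 8.1 × $140 = $1,134.00
Total: $116,390.00 − $1,134.00 = $115,256.00

$115,256.00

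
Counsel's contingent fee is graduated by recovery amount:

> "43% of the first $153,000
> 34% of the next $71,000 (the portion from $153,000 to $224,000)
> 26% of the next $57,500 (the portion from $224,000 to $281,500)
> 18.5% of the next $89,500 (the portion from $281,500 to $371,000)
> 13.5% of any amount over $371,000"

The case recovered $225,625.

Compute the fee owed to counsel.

First $153,000 at 43% = $65,790.00
Next $71,000 at 34% = $24,140.00
Remaining $1,625 at 26% = $422.50
Fee: $65,790.00 + $24,140.00 + $422.50 = $90,352.50

$90,352.50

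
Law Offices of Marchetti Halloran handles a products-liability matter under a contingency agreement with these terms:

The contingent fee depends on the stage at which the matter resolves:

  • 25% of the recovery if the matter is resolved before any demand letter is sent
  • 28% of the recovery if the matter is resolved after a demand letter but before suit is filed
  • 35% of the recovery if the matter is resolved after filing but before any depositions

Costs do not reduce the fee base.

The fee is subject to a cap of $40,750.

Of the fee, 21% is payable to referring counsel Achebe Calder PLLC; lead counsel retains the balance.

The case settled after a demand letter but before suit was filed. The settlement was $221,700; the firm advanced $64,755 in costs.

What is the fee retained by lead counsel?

$32,192.50

Fee base is the gross recovery, $221,700; costs are reimbursed separately.
The matter settled after a demand letter but before suit was filed, so the 28% rate applies.
$221,700 × 28% = $62,076.00
$62,076.00 exceeds the $40,750 cap, so the fee is capped at $40,750.00.
Referral share: 21% of $40,750.00 = $8,557.50; lead counsel retains $40,750.00 − $8,557.50 = $32,192.50.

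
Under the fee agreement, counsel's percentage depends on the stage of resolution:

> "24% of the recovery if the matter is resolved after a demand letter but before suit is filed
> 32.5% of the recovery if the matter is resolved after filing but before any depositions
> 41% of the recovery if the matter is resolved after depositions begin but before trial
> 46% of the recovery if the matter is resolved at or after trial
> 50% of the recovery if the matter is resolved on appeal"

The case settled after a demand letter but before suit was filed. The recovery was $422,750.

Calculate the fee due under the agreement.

$101,460.00

The matter settled after a demand letter but before suit was filed, so the 24% rate applies.
$422,750 × 24% = $101,460.00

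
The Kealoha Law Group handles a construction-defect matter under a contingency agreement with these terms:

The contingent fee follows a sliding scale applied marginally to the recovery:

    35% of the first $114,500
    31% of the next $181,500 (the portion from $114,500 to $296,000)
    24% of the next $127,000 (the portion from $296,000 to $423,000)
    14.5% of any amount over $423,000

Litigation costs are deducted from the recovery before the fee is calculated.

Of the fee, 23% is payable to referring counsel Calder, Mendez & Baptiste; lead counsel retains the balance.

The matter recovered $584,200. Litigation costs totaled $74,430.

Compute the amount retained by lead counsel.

$107,339.27

Fee base (net of costs): $584,200 − $74,430 = $509,770
First $114,500 at 35% = $40,075.00
Next $181,500 at 31% = $56,265.00
Next $127,000 at 24% = $30,480.00
Remaining $86,770 at 14.5% = $12,581.65
Fee: $40,075.00 + $56,265.00 + $30,480.00 + $12,581.65 = $139,401.65
Referral share: 23% of $139,401.65 = $32,062.38; lead counsel retains $139,401.65 − $32,062.38 = $107,339.27.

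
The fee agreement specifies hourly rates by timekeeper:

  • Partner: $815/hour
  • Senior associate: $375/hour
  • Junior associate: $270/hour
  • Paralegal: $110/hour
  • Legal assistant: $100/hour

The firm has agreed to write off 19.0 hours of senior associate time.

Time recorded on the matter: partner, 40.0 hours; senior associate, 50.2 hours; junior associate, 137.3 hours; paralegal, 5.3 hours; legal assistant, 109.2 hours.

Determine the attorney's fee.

$92,874.00

Partner: 40.0 × $815 = $32,600.00
Senior associate: 50.2 × $375 = $18,825.00
Junior associate: 137.3 × $270 = $37,071.00
Paralegal: 5.3 × $110 = $583.00
Legal assistant: 109.2 × $100 = $10,920.00
Subtotal: $99,999.00
Write-off: 19.0 × $375 = $7,125.00
Total: $99,999.00 − $7,125.00 = $92,874.00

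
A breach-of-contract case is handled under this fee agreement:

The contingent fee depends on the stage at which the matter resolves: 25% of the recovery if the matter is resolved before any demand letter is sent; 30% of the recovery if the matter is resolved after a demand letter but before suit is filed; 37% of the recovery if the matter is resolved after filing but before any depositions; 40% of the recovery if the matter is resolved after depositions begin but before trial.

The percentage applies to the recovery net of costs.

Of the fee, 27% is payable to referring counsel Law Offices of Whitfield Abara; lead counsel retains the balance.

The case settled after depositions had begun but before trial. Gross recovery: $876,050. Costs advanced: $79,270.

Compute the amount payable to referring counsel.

$86,052.24

Fee base (net of costs): $876,050 − $79,270 = $796,780
The matter settled after depositions had begun but before trial, so the 40% rate applies.
$796,780 × 40% = $318,712.00
Referral share: 27% of $318,712.00 = $86,052.24; lead counsel retains $318,712.00 − $86,052.24 = $232,659.76.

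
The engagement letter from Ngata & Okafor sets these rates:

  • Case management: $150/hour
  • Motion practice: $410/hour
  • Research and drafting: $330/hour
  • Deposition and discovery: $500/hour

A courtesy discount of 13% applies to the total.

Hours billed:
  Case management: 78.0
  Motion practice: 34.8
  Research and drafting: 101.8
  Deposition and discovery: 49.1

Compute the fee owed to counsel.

$73,177.44

Case management: 78.0 × $150 = $11,700.00
Motion practice: 34.8 × $410 = $14,268.00
Research and drafting: 101.8 × $330 = $33,594.00
Deposition and discovery: 49.1 × $500 = $24,550.00
Subtotal: $84,112.00
Less 13% discount: −$10,934.56
Total: $84,112.00 − $10,934.56 = $73,177.44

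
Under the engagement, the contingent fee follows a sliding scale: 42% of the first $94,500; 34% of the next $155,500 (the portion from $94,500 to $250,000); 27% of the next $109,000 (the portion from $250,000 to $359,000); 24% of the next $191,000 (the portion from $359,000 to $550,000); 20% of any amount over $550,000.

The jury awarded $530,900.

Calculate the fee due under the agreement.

$163,246.00

First $94,500 at 42% = $39,690.00
Next $155,500 at 34% = $52,870.00
Next $109,000 at 27% = $29,430.00
Remaining $171,900 at 24% = $41,256.00
Fee: $39,690.00 + $52,870.00 + $29,430.00 + $41,256.00 = $163,246.00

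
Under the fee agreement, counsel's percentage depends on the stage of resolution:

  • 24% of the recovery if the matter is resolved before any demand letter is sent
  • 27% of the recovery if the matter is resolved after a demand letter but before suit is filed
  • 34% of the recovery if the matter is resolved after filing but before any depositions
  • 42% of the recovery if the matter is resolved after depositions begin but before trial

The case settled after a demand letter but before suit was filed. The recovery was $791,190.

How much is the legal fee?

The matter settled after a demand letter but before suit was filed, so the 27% rate applies.
$791,190 × 27% = $213,621.30

$213,621.30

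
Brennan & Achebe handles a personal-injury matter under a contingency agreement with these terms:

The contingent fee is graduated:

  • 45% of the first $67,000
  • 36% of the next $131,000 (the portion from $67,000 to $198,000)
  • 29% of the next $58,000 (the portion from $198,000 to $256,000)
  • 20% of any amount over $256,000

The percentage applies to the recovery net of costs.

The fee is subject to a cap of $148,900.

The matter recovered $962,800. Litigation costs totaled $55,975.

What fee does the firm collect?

Fee base (net of costs): $962,800 − $55,975 = $906,825
First $67,000 at 45% = $30,150.00
Next $131,000 at 36% = $47,160.00
Next $58,000 at 29% = $16,820.00
Remaining $650,825 at 20% = $130,165.00
Fee: $30,150.00 + $47,160.00 + $16,820.00 + $130,165.00 = $224,295.00
$224,295.00 exceeds the $148,900 cap, so the fee is capped at $148,900.00.

$148,900.00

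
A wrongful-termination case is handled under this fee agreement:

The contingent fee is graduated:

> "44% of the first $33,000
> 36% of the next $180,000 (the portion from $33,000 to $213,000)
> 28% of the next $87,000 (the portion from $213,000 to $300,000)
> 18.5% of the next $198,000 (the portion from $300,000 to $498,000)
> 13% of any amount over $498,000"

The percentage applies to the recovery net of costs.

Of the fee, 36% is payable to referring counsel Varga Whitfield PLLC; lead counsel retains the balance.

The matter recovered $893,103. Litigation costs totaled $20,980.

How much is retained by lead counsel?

$120,925.43

Fee base (net of costs): $893,103 − $20,980 = $872,123
First $33,000 at 44% = $14,520.00
Next $180,000 at 36% = $64,800.00
Next $87,000 at 28% = $24,360.00
Next $198,000 at 18.5% = $36,630.00
Remaining $374,123 at 13% = $48,635.99
Fee: $14,520.00 + $64,800.00 + $24,360.00 + $36,630.00 + $48,635.99 = $188,945.99
Referral share: 36% of $188,945.99 = $68,020.56; lead counsel retains $188,945.99 − $68,020.56 = $120,925.43.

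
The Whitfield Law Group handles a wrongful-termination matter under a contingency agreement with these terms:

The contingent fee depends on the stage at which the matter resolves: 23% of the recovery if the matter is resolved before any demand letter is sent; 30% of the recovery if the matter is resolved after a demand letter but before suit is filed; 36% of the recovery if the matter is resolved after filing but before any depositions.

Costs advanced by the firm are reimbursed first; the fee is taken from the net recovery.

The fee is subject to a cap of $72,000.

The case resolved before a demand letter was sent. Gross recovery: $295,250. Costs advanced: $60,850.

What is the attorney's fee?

$53,912.00

Fee base (net of costs): $295,250 − $60,850 = $234,400
The matter resolved before a demand letter was sent, so the 23% rate applies.
$234,400 × 23% = $53,912.00
$53,912.00 is under the $72,000 cap.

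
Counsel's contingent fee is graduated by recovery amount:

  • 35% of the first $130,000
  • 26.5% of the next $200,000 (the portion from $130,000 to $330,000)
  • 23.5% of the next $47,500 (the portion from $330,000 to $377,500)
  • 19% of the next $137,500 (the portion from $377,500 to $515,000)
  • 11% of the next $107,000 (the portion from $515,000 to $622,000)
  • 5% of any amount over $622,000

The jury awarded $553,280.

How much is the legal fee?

$139,998.30

First $130,000 at 35% = $45,500.00
Next $200,000 at 26.5% = $53,000.00
Next $47,500 at 23.5% = $11,162.50
Next $137,500 at 19% = $26,125.00
Remaining $38,280 at 11% = $4,210.80
Fee: $45,500.00 + $53,000.00 + $11,162.50 + $26,125.00 + $4,210.80 = $139,998.30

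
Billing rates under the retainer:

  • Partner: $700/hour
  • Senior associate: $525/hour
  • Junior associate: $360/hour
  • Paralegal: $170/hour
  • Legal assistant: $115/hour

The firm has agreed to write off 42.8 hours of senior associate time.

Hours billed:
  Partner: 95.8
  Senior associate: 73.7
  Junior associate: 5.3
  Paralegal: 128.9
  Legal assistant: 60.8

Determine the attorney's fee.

$114,095.50

Partner: 95.8 × $700 = $67,060.00
Senior associate: 73.7 × $525 = $38,692.50
Junior associate: 5.3 × $360 = $1,908.00
Paralegal: 128.9 × $170 = $21,913.00
Legal assistant: 60.8 × $115 = $6,992.00
Subtotal: $136,565.50
Write-off: 42.8 × $525 = $22,470.00
Total: $136,565.50 − $22,470.00 = $114,095.50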